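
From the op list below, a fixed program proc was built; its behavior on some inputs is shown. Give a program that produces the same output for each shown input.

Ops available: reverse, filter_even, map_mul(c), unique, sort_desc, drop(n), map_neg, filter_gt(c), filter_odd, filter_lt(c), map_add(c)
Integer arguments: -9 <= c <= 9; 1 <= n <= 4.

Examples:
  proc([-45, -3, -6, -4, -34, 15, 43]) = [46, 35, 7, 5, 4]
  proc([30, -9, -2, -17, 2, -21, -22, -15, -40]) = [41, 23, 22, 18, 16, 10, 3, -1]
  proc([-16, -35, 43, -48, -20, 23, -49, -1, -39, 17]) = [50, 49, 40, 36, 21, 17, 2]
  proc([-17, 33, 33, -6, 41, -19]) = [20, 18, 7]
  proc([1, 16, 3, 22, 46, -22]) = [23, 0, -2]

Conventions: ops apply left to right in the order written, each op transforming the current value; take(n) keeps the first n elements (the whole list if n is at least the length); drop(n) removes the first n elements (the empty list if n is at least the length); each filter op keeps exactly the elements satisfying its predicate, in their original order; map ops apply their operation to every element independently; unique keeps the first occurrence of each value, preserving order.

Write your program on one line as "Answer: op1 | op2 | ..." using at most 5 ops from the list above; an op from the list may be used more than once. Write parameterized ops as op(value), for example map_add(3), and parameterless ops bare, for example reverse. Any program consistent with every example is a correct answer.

filter_lt(9) | map_add(-1) | map_neg | sort_desc

Check, running the answer program on each example:
  [-45, -3, -6, -4, -34, 15, 43] -> [-45, -3, -6, -4, -34] -> [-46, -4, -7, -5, -35] -> [46, 4, 7, 5, 35] -> [46, 35, 7, 5, 4]
  [30, -9, -2, -17, 2, -21, -22, -15, -40] -> [-9, -2, -17, 2, -21, -22, -15, -40] -> [-10, -3, -18, 1, -22, -23, -16, -41] -> [10, 3, 18, -1, 22, 23, 16, 41] -> [41, 23, 22, 18, 16, 10, 3, -1]
  [-16, -35, 43, -48, -20, 23, -49, -1, -39, 17] -> [-16, -35, -48, -20, -49, -1, -39] -> [-17, -36, -49, -21, -50, -2, -40] -> [17, 36, 49, 21, 50, 2, 40] -> [50, 49, 40, 36, 21, 17, 2]
  [-17, 33, 33, -6, 41, -19] -> [-17, -6, -19] -> [-18, -7, -20] -> [18, 7, 20] -> [20, 18, 7]
  [1, 16, 3, 22, 46, -22] -> [1, 3, -22] -> [0, 2, -23] -> [0, -2, 23] -> [23, 0, -2]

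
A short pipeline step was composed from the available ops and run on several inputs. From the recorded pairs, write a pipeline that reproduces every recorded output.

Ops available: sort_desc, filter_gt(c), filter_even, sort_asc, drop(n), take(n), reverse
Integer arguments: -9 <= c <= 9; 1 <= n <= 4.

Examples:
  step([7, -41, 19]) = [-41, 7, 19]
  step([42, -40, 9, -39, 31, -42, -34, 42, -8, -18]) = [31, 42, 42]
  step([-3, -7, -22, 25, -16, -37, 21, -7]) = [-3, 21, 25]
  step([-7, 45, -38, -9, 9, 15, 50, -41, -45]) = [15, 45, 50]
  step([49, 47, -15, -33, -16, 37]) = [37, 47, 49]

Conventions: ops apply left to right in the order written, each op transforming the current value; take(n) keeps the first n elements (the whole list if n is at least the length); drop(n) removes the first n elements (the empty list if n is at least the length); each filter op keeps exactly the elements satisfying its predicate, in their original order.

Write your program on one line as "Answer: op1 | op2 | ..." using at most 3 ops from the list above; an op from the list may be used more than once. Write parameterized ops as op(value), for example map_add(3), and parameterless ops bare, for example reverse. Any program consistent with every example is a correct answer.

sort_desc | take(3) | sort_asc

Check, running the answer program on each example:
  [7, -41, 19] -> [19, 7, -41] -> [19, 7, -41] -> [-41, 7, 19]
  [42, -40, 9, -39, 31, -42, -34, 42, -8, -18] -> [42, 42, 31, 9, -8, -18, -34, -39, -40, -42] -> [42, 42, 31] -> [31, 42, 42]
  [-3, -7, -22, 25, -16, -37, 21, -7] -> [25, 21, -3, -7, -7, -16, -22, -37] -> [25, 21, -3] -> [-3, 21, 25]
  [-7, 45, -38, -9, 9, 15, 50, -41, -45] -> [50, 45, 15, 9, -7, -9, -38, -41, -45] -> [50, 45, 15] -> [15, 45, 50]
  [49, 47, -15, -33, -16, 37] -> [49, 47, 37, -15, -16, -33] -> [49, 47, 37] -> [37, 47, 49]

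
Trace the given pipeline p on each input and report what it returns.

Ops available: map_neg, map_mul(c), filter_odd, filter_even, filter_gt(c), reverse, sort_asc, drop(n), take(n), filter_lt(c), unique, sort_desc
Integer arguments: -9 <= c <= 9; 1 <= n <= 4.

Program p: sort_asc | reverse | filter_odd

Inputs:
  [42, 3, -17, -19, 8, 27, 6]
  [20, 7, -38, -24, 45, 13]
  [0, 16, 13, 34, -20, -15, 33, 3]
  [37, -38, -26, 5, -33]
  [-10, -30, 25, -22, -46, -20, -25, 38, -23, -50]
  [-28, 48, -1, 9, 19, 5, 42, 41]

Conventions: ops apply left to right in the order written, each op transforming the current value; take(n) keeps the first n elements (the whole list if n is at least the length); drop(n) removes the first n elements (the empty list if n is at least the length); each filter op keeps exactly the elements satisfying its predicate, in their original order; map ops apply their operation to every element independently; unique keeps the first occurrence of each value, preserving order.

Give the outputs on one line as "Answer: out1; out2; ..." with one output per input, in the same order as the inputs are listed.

Execution, op by op:
  [42, 3, -17, -19, 8, 27, 6] -> [-19, -17, 3, 6, 8, 27, 42] -> [42, 27, 8, 6, 3, -17, -19] -> [27, 3, -17, -19]
  [20, 7, -38, -24, 45, 13] -> [-38, -24, 7, 13, 20, 45] -> [45, 20, 13, 7, -24, -38] -> [45, 13, 7]
  [0, 16, 13, 34, -20, -15, 33, 3] -> [-20, -15, 0, 3, 13, 16, 33, 34] -> [34, 33, 16, 13, 3, 0, -15, -20] -> [33, 13, 3, -15]
  [37, -38, -26, 5, -33] -> [-38, -33, -26, 5, 37] -> [37, 5, -26, -33, -38] -> [37, 5, -33]
  [-10, -30, 25, -22, -46, -20, -25, 38, -23, -50] -> [-50, -46, -30, -25, -23, -22, -20, -10, 25, 38] -> [38, 25, -10, -20, -22, -23, -25, -30, -46, -50] -> [25, -23, -25]
  [-28, 48, -1, 9, 19, 5, 42, 41] -> [-28, -1, 5, 9, 19, 41, 42, 48] -> [48, 42, 41, 19, 9, 5, -1, -28] -> [41, 19, 9, 5, -1]

[27, 3, -17, -19]; [45, 13, 7]; [33, 13, 3, -15]; [37, 5, -33]; [25, -23, -25]; [41, 19, 9, 5, -1]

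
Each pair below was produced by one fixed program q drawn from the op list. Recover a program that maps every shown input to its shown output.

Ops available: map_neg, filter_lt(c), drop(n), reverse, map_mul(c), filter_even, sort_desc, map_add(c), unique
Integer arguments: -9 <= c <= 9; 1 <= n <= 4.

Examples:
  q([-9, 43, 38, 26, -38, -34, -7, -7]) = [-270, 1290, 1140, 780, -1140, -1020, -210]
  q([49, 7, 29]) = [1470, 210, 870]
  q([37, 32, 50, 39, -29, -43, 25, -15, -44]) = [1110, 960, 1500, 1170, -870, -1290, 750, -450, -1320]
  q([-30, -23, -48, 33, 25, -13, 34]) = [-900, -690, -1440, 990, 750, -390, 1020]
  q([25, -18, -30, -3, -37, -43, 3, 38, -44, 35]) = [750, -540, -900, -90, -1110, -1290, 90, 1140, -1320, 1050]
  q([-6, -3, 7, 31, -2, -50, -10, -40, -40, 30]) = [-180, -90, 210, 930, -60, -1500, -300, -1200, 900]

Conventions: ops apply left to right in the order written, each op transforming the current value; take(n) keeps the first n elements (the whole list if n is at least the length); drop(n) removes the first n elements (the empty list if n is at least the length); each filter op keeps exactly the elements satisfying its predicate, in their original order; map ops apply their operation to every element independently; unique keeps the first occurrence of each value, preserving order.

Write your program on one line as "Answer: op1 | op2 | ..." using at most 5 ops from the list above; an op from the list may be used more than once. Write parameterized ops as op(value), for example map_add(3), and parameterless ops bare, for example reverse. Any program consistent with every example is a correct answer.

map_mul(6) | map_neg | map_mul(5) | map_neg | unique

Check, running the answer program on each example:
  [-9, 43, 38, 26, -38, -34, -7, -7] -> [-54, 258, 228, 156, -228, -204, -42, -42] -> [54, -258, -228, -156, 228, 204, 42, 42] -> [270, -1290, -1140, -780, 1140, 1020, 210, 210] -> [-270, 1290, 1140, 780, -1140, -1020, -210, -210] -> [-270, 1290, 1140, 780, -1140, -1020, -210]
  [49, 7, 29] -> [294, 42, 174] -> [-294, -42, -174] -> [-1470, -210, -870] -> [1470, 210, 870] -> [1470, 210, 870]
  [37, 32, 50, 39, -29, -43, 25, -15, -44] -> [222, 192, 300, 234, -174, -258, 150, -90, -264] -> [-222, -192, -300, -234, 174, 258, -150, 90, 264] -> [-1110, -960, -1500, -1170, 870, 1290, -750, 450, 1320] -> [1110, 960, 1500, 1170, -870, -1290, 750, -450, -1320] -> [1110, 960, 1500, 1170, -870, -1290, 750, -450, -1320]
  [-30, -23, -48, 33, 25, -13, 34] -> [-180, -138, -288, 198, 150, -78, 204] -> [180, 138, 288, -198, -150, 78, -204] -> [900, 690, 1440, -990, -750, 390, -1020] -> [-900, -690, -1440, 990, 750, -390, 1020] -> [-900, -690, -1440, 990, 750, -390, 1020]
  [25, -18, -30, -3, -37, -43, 3, 38, -44, 35] -> [150, -108, -180, -18, -222, -258, 18, 228, -264, 210] -> [-150, 108, 180, 18, 222, 258, -18, -228, 264, -210] -> [-750, 540, 900, 90, 1110, 1290, -90, -1140, 1320, -1050] -> [750, -540, -900, -90, -1110, -1290, 90, 1140, -1320, 1050] -> [750, -540, -900, -90, -1110, -1290, 90, 1140, -1320, 1050]
  [-6, -3, 7, 31, -2, -50, -10, -40, -40, 30] -> [-36, -18, 42, 186, -12, -300, -60, -240, -240, 180] -> [36, 18, -42, -186, 12, 300, 60, 240, 240, -180] -> [180, 90, -210, -930, 60, 1500, 300, 1200, 1200, -900] -> [-180, -90, 210, 930, -60, -1500, -300, -1200, -1200, 900] -> [-180, -90, 210, 930, -60, -1500, -300, -1200, 900]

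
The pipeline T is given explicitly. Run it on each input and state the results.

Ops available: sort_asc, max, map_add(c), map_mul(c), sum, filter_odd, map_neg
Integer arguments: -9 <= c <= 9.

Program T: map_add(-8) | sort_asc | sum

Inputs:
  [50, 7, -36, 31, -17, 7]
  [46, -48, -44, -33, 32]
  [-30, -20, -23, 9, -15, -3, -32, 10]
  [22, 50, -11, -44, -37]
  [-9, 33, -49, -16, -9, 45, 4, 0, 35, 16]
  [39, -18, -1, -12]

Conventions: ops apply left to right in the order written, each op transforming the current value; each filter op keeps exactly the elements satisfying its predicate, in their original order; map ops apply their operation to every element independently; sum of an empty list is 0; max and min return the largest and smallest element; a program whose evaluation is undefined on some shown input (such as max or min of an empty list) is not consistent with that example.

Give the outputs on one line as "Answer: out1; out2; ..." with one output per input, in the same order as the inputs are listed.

Execution, op by op:
  [50, 7, -36, 31, -17, 7] -> [42, -1, -44, 23, -25, -1] -> [-44, -25, -1, -1, 23, 42] -> -6
  [46, -48, -44, -33, 32] -> [38, -56, -52, -41, 24] -> [-56, -52, -41, 24, 38] -> -87
  [-30, -20, -23, 9, -15, -3, -32, 10] -> [-38, -28, -31, 1, -23, -11, -40, 2] -> [-40, -38, -31, -28, -23, -11, 1, 2] -> -168
  [22, 50, -11, -44, -37] -> [14, 42, -19, -52, -45] -> [-52, -45, -19, 14, 42] -> -60
  [-9, 33, -49, -16, -9, 45, 4, 0, 35, 16] -> [-17, 25, -57, -24, -17, 37, -4, -8, 27, 8] -> [-57, -24, -17, -17, -8, -4, 8, 25, 27, 37] -> -30
  [39, -18, -1, -12] -> [31, -26, -9, -20] -> [-26, -20, -9, 31] -> -24

-6; -87; -168; -60; -30; -24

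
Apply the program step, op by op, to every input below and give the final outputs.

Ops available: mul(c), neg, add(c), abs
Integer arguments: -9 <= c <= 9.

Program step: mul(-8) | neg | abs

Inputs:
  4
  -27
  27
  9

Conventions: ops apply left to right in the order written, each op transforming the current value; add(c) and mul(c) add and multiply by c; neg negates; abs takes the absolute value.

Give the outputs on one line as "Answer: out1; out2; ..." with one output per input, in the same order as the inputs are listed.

Execution, op by op:
  4 -> -32 -> 32 -> 32
  -27 -> 216 -> -216 -> 216
  27 -> -216 -> 216 -> 216
  9 -> -72 -> 72 -> 72

32; 216; 216; 72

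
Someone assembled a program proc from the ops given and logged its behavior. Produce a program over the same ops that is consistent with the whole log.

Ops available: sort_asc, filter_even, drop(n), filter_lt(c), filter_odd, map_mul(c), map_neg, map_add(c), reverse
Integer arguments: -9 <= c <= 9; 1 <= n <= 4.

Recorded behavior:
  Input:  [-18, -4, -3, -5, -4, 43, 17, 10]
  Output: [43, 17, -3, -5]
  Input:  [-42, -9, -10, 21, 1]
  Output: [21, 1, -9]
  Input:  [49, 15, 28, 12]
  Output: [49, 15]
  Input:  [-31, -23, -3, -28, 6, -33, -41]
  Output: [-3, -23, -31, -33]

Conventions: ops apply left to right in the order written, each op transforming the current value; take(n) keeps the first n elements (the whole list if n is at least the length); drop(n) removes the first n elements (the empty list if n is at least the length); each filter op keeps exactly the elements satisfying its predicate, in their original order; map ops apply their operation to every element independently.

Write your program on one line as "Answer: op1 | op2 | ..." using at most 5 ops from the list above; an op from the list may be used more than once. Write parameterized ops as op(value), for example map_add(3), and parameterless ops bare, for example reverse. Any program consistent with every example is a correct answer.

sort_asc | drop(1) | reverse | filter_odd

Check, running the answer program on each example:
  [-18, -4, -3, -5, -4, 43, 17, 10] -> [-18, -5, -4, -4, -3, 10, 17, 43] -> [-5, -4, -4, -3, 10, 17, 43] -> [43, 17, 10, -3, -4, -4, -5] -> [43, 17, -3, -5]
  [-42, -9, -10, 21, 1] -> [-42, -10, -9, 1, 21] -> [-10, -9, 1, 21] -> [21, 1, -9, -10] -> [21, 1, -9]
  [49, 15, 28, 12] -> [12, 15, 28, 49] -> [15, 28, 49] -> [49, 28, 15] -> [49, 15]
  [-31, -23, -3, -28, 6, -33, -41] -> [-41, -33, -31, -28, -23, -3, 6] -> [-33, -31, -28, -23, -3, 6] -> [6, -3, -23, -28, -31, -33] -> [-3, -23, -31, -33]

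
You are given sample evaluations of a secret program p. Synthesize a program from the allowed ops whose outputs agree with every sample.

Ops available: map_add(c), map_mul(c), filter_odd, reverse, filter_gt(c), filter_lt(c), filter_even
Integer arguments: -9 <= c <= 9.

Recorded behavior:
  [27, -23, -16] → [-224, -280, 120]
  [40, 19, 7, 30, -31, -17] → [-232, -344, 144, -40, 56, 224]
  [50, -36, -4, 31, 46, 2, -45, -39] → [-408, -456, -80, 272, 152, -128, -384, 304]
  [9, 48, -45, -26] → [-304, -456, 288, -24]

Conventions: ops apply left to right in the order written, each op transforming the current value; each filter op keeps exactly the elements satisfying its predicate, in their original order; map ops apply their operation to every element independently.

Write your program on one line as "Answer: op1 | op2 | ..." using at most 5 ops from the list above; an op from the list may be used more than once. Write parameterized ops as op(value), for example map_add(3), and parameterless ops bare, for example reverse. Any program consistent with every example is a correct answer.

map_add(-7) | reverse | map_add(-5) | map_mul(8)

Check, running the answer program on each example:
  [27, -23, -16] -> [20, -30, -23] -> [-23, -30, 20] -> [-28, -35, 15] -> [-224, -280, 120]
  [40, 19, 7, 30, -31, -17] -> [33, 12, 0, 23, -38, -24] -> [-24, -38, 23, 0, 12, 33] -> [-29, -43, 18, -5, 7, 28] -> [-232, -344, 144, -40, 56, 224]
  [50, -36, -4, 31, 46, 2, -45, -39] -> [43, -43, -11, 24, 39, -5, -52, -46] -> [-46, -52, -5, 39, 24, -11, -43, 43] -> [-51, -57, -10, 34, 19, -16, -48, 38] -> [-408, -456, -80, 272, 152, -128, -384, 304]
  [9, 48, -45, -26] -> [2, 41, -52, -33] -> [-33, -52, 41, 2] -> [-38, -57, 36, -3] -> [-304, -456, 288, -24]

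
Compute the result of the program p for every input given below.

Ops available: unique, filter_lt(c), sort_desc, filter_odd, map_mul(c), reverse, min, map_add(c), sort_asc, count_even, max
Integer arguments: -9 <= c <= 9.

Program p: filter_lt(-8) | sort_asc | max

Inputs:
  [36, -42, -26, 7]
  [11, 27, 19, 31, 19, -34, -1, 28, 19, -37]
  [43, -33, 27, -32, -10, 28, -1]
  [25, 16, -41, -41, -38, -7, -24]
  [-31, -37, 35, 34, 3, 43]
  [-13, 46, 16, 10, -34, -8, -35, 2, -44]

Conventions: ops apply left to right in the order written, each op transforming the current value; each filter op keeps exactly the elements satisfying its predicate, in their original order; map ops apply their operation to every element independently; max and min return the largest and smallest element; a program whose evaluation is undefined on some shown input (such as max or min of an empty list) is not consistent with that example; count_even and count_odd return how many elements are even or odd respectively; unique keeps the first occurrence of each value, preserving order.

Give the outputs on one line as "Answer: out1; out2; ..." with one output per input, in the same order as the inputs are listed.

Execution, op by op:
  [36, -42, -26, 7] -> [-42, -26] -> [-42, -26] -> -26
  [11, 27, 19, 31, 19, -34, -1, 28, 19, -37] -> [-34, -37] -> [-37, -34] -> -34
  [43, -33, 27, -32, -10, 28, -1] -> [-33, -32, -10] -> [-33, -32, -10] -> -10
  [25, 16, -41, -41, -38, -7, -24] -> [-41, -41, -38, -24] -> [-41, -41, -38, -24] -> -24
  [-31, -37, 35, 34, 3, 43] -> [-31, -37] -> [-37, -31] -> -31
  [-13, 46, 16, 10, -34, -8, -35, 2, -44] -> [-13, -34, -35, -44] -> [-44, -35, -34, -13] -> -13

-26; -34; -10; -24; -31; -13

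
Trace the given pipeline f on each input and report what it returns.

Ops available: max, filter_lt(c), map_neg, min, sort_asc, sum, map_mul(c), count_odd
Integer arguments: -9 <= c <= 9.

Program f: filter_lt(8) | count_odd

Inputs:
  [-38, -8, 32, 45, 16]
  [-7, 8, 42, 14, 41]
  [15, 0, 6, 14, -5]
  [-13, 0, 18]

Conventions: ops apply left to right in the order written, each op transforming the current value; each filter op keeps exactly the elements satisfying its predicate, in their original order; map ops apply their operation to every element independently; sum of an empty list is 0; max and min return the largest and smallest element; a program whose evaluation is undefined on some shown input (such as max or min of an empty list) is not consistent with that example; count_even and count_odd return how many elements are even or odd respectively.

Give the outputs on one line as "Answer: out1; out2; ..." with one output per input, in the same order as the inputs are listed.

0; 1; 1; 1

Execution, op by op:
  [-38, -8, 32, 45, 16] -> [-38, -8] -> 0
  [-7, 8, 42, 14, 41] -> [-7] -> 1
  [15, 0, 6, 14, -5] -> [0, 6, -5] -> 1
  [-13, 0, 18] -> [-13, 0] -> 1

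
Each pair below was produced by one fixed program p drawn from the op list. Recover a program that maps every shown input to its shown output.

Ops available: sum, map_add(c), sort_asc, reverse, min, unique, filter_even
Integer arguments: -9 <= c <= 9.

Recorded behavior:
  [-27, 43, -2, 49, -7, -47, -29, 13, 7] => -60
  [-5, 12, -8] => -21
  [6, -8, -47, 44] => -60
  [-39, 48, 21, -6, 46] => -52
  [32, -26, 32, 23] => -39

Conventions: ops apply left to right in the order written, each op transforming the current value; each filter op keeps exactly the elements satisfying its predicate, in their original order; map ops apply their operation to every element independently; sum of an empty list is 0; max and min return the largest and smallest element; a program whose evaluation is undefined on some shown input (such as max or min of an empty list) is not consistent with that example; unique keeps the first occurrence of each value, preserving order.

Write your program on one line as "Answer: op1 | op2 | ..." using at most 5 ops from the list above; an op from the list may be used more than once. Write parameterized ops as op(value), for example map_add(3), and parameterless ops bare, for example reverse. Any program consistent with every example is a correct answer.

map_add(-6) | map_add(-7) | sort_asc | min

Check, running the answer program on each example:
  [-27, 43, -2, 49, -7, -47, -29, 13, 7] -> [-33, 37, -8, 43, -13, -53, -35, 7, 1] -> [-40, 30, -15, 36, -20, -60, -42, 0, -6] -> [-60, -42, -40, -20, -15, -6, 0, 30, 36] -> -60
  [-5, 12, -8] -> [-11, 6, -14] -> [-18, -1, -21] -> [-21, -18, -1] -> -21
  [6, -8, -47, 44] -> [0, -14, -53, 38] -> [-7, -21, -60, 31] -> [-60, -21, -7, 31] -> -60
  [-39, 48, 21, -6, 46] -> [-45, 42, 15, -12, 40] -> [-52, 35, 8, -19, 33] -> [-52, -19, 8, 33, 35] -> -52
  [32, -26, 32, 23] -> [26, -32, 26, 17] -> [19, -39, 19, 10] -> [-39, 10, 19, 19] -> -39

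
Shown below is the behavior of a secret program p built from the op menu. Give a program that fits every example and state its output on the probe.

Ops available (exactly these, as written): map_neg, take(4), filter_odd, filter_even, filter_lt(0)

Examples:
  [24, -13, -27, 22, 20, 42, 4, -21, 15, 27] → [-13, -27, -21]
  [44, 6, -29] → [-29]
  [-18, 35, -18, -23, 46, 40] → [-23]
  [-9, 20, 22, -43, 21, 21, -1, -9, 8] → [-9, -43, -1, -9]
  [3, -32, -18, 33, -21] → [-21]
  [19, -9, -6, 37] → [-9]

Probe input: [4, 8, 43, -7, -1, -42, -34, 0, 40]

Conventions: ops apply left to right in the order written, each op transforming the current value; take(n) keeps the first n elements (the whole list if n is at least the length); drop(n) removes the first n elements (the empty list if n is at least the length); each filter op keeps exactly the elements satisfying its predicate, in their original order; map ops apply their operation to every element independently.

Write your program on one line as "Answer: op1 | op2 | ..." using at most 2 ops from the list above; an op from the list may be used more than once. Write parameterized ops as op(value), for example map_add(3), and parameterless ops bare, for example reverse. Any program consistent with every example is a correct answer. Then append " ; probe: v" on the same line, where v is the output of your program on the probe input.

filter_odd | filter_lt(0) ; probe: [-7, -1]

Check, running the answer program on each example:
  [24, -13, -27, 22, 20, 42, 4, -21, 15, 27] -> [-13, -27, -21, 15, 27] -> [-13, -27, -21]
  [44, 6, -29] -> [-29] -> [-29]
  [-18, 35, -18, -23, 46, 40] -> [35, -23] -> [-23]
  [-9, 20, 22, -43, 21, 21, -1, -9, 8] -> [-9, -43, 21, 21, -1, -9] -> [-9, -43, -1, -9]
  [3, -32, -18, 33, -21] -> [3, 33, -21] -> [-21]
  [19, -9, -6, 37] -> [19, -9, 37] -> [-9]
  probe: [4, 8, 43, -7, -1, -42, -34, 0, 40] -> [43, -7, -1] -> [-7, -1]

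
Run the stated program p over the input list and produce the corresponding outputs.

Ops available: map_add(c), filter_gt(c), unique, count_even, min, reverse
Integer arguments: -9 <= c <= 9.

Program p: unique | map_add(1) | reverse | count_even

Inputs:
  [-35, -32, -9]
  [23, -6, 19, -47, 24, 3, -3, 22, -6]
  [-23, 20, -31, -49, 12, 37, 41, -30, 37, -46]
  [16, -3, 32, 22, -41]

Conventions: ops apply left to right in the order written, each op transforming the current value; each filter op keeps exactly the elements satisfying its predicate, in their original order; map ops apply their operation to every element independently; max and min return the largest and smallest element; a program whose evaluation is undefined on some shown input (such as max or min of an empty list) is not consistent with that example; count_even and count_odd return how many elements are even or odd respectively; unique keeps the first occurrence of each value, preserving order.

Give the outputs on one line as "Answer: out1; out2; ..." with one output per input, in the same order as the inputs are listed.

2; 5; 5; 2

Execution, op by op:
  [-35, -32, -9] -> [-35, -32, -9] -> [-34, -31, -8] -> [-8, -31, -34] -> 2
  [23, -6, 19, -47, 24, 3, -3, 22, -6] -> [23, -6, 19, -47, 24, 3, -3, 22] -> [24, -5, 20, -46, 25, 4, -2, 23] -> [23, -2, 4, 25, -46, 20, -5, 24] -> 5
  [-23, 20, -31, -49, 12, 37, 41, -30, 37, -46] -> [-23, 20, -31, -49, 12, 37, 41, -30, -46] -> [-22, 21, -30, -48, 13, 38, 42, -29, -45] -> [-45, -29, 42, 38, 13, -48, -30, 21, -22] -> 5
  [16, -3, 32, 22, -41] -> [16, -3, 32, 22, -41] -> [17, -2, 33, 23, -40] -> [-40, 23, 33, -2, 17] -> 2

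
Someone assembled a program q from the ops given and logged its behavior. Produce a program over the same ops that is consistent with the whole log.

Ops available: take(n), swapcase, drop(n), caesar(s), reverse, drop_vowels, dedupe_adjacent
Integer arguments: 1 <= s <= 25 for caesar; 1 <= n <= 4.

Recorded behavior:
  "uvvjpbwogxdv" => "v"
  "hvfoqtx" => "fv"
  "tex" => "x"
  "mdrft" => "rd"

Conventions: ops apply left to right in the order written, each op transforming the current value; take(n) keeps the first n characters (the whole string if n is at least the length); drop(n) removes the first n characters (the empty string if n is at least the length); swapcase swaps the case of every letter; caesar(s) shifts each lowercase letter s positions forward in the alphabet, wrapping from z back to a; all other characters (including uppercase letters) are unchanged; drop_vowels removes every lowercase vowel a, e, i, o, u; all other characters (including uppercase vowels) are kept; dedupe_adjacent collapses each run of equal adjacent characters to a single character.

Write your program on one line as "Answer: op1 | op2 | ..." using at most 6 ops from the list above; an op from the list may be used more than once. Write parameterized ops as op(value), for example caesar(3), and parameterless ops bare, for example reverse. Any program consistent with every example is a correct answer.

drop(1) | drop_vowels | take(2) | dedupe_adjacent | reverse

Check, running the answer program on each example:
  "uvvjpbwogxdv" -> "vvjpbwogxdv" -> "vvjpbwgxdv" -> "vv" -> "v" -> "v"
  "hvfoqtx" -> "vfoqtx" -> "vfqtx" -> "vf" -> "vf" -> "fv"
  "tex" -> "ex" -> "x" -> "x" -> "x" -> "x"
  "mdrft" -> "drft" -> "drft" -> "dr" -> "dr" -> "rd"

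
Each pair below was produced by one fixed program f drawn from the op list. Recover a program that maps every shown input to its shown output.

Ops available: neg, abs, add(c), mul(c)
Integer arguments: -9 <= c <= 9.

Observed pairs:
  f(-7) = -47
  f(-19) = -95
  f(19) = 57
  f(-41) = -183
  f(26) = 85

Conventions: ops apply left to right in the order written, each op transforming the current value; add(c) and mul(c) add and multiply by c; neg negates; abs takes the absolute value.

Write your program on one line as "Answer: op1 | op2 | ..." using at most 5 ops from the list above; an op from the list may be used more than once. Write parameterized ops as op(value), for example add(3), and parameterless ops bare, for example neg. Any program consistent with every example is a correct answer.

add(-3) | mul(-4) | neg | add(-7)

Check, running the answer program on each example:
  -7 -> -10 -> 40 -> -40 -> -47
  -19 -> -22 -> 88 -> -88 -> -95
  19 -> 16 -> -64 -> 64 -> 57
  -41 -> -44 -> 176 -> -176 -> -183
  26 -> 23 -> -92 -> 92 -> 85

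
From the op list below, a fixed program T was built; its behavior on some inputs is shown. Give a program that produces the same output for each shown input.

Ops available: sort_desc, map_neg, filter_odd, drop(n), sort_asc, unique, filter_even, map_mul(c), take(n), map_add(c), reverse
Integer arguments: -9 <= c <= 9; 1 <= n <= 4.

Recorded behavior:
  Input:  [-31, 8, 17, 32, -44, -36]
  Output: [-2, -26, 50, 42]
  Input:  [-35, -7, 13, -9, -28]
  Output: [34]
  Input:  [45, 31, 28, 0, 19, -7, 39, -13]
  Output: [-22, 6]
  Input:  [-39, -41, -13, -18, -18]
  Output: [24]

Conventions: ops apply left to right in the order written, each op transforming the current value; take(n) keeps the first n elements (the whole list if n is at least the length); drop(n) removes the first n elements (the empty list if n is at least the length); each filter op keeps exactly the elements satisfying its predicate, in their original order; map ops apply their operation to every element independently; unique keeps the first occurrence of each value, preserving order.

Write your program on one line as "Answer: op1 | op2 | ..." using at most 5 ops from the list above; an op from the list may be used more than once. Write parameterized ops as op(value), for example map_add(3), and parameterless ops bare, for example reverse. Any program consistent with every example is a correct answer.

map_neg | map_add(7) | map_add(-1) | filter_even | unique

Check, running the answer program on each example:
  [-31, 8, 17, 32, -44, -36] -> [31, -8, -17, -32, 44, 36] -> [38, -1, -10, -25, 51, 43] -> [37, -2, -11, -26, 50, 42] -> [-2, -26, 50, 42] -> [-2, -26, 50, 42]
  [-35, -7, 13, -9, -28] -> [35, 7, -13, 9, 28] -> [42, 14, -6, 16, 35] -> [41, 13, -7, 15, 34] -> [34] -> [34]
  [45, 31, 28, 0, 19, -7, 39, -13] -> [-45, -31, -28, 0, -19, 7, -39, 13] -> [-38, -24, -21, 7, -12, 14, -32, 20] -> [-39, -25, -22, 6, -13, 13, -33, 19] -> [-22, 6] -> [-22, 6]
  [-39, -41, -13, -18, -18] -> [39, 41, 13, 18, 18] -> [46, 48, 20, 25, 25] -> [45, 47, 19, 24, 24] -> [24, 24] -> [24]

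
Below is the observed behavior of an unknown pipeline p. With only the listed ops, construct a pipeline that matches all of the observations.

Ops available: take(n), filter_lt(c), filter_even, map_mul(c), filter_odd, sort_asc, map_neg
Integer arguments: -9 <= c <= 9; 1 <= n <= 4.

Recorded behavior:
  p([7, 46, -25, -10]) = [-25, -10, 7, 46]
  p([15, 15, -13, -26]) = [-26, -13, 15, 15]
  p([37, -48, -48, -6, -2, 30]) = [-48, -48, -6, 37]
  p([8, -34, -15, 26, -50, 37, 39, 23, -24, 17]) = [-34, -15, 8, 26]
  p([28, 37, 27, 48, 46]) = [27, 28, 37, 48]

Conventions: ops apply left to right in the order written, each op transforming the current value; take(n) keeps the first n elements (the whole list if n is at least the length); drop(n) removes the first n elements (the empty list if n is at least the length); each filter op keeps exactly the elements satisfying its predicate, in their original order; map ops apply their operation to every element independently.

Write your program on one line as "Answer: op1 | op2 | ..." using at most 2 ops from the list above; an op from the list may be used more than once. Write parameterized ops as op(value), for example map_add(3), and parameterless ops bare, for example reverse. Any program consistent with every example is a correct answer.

take(4) | sort_asc

Check, running the answer program on each example:
  [7, 46, -25, -10] -> [7, 46, -25, -10] -> [-25, -10, 7, 46]
  [15, 15, -13, -26] -> [15, 15, -13, -26] -> [-26, -13, 15, 15]
  [37, -48, -48, -6, -2, 30] -> [37, -48, -48, -6] -> [-48, -48, -6, 37]
  [8, -34, -15, 26, -50, 37, 39, 23, -24, 17] -> [8, -34, -15, 26] -> [-34, -15, 8, 26]
  [28, 37, 27, 48, 46] -> [28, 37, 27, 48] -> [27, 28, 37, 48]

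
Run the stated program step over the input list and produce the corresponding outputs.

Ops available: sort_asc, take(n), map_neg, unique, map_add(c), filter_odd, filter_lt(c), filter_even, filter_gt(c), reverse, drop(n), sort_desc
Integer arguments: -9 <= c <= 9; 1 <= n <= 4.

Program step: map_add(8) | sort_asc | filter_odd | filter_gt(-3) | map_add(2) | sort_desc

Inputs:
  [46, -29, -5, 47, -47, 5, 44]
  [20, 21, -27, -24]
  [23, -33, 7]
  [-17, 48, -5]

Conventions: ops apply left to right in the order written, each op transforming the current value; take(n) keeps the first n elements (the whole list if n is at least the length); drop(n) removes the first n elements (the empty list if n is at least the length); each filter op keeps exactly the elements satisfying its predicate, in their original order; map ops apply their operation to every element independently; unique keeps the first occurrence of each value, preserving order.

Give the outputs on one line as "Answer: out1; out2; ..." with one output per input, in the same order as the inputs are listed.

[57, 15, 5]; [31]; [33, 17]; [5]

Execution, op by op:
  [46, -29, -5, 47, -47, 5, 44] -> [54, -21, 3, 55, -39, 13, 52] -> [-39, -21, 3, 13, 52, 54, 55] -> [-39, -21, 3, 13, 55] -> [3, 13, 55] -> [5, 15, 57] -> [57, 15, 5]
  [20, 21, -27, -24] -> [28, 29, -19, -16] -> [-19, -16, 28, 29] -> [-19, 29] -> [29] -> [31] -> [31]
  [23, -33, 7] -> [31, -25, 15] -> [-25, 15, 31] -> [-25, 15, 31] -> [15, 31] -> [17, 33] -> [33, 17]
  [-17, 48, -5] -> [-9, 56, 3] -> [-9, 3, 56] -> [-9, 3] -> [3] -> [5] -> [5]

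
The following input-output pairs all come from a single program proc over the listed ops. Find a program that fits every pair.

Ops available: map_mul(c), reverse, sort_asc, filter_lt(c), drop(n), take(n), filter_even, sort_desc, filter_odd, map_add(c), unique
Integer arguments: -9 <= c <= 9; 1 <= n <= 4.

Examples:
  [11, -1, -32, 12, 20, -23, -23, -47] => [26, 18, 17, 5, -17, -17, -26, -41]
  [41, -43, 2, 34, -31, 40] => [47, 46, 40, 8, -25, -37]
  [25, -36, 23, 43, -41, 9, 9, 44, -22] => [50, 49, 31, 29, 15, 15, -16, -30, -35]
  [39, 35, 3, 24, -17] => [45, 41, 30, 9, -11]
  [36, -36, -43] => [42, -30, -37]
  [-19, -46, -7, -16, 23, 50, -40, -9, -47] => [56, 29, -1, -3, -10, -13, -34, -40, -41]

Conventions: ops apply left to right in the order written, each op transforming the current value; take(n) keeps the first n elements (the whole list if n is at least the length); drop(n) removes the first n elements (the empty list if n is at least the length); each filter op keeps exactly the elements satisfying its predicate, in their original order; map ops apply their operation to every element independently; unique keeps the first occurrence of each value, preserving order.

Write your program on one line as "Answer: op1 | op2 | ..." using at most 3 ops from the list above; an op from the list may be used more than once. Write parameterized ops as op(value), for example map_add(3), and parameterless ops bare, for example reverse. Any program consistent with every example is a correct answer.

sort_desc | map_add(6)

Check, running the answer program on each example:
  [11, -1, -32, 12, 20, -23, -23, -47] -> [20, 12, 11, -1, -23, -23, -32, -47] -> [26, 18, 17, 5, -17, -17, -26, -41]
  [41, -43, 2, 34, -31, 40] -> [41, 40, 34, 2, -31, -43] -> [47, 46, 40, 8, -25, -37]
  [25, -36, 23, 43, -41, 9, 9, 44, -22] -> [44, 43, 25, 23, 9, 9, -22, -36, -41] -> [50, 49, 31, 29, 15, 15, -16, -30, -35]
  [39, 35, 3, 24, -17] -> [39, 35, 24, 3, -17] -> [45, 41, 30, 9, -11]
  [36, -36, -43] -> [36, -36, -43] -> [42, -30, -37]
  [-19, -46, -7, -16, 23, 50, -40, -9, -47] -> [50, 23, -7, -9, -16, -19, -40, -46, -47] -> [56, 29, -1, -3, -10, -13, -34, -40, -41]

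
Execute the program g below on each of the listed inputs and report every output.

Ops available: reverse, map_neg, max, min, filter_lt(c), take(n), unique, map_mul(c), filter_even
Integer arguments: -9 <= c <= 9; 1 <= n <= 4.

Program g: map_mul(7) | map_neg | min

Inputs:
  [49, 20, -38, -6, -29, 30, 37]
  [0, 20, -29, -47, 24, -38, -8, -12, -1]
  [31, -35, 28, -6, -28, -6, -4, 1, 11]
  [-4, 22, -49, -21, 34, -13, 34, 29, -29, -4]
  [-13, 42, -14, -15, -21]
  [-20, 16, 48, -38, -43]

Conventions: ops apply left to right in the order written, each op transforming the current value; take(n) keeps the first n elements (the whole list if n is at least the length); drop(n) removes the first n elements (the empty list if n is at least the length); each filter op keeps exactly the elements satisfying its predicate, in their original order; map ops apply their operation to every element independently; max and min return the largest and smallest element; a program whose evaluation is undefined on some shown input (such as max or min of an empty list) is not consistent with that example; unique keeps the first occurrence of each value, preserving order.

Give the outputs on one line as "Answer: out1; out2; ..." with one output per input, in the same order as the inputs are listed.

Execution, op by op:
  [49, 20, -38, -6, -29, 30, 37] -> [343, 140, -266, -42, -203, 210, 259] -> [-343, -140, 266, 42, 203, -210, -259] -> -343
  [0, 20, -29, -47, 24, -38, -8, -12, -1] -> [0, 140, -203, -329, 168, -266, -56, -84, -7] -> [0, -140, 203, 329, -168, 266, 56, 84, 7] -> -168
  [31, -35, 28, -6, -28, -6, -4, 1, 11] -> [217, -245, 196, -42, -196, -42, -28, 7, 77] -> [-217, 245, -196, 42, 196, 42, 28, -7, -77] -> -217
  [-4, 22, -49, -21, 34, -13, 34, 29, -29, -4] -> [-28, 154, -343, -147, 238, -91, 238, 203, -203, -28] -> [28, -154, 343, 147, -238, 91, -238, -203, 203, 28] -> -238
  [-13, 42, -14, -15, -21] -> [-91, 294, -98, -105, -147] -> [91, -294, 98, 105, 147] -> -294
  [-20, 16, 48, -38, -43] -> [-140, 112, 336, -266, -301] -> [140, -112, -336, 266, 301] -> -336

-343; -168; -217; -238; -294; -336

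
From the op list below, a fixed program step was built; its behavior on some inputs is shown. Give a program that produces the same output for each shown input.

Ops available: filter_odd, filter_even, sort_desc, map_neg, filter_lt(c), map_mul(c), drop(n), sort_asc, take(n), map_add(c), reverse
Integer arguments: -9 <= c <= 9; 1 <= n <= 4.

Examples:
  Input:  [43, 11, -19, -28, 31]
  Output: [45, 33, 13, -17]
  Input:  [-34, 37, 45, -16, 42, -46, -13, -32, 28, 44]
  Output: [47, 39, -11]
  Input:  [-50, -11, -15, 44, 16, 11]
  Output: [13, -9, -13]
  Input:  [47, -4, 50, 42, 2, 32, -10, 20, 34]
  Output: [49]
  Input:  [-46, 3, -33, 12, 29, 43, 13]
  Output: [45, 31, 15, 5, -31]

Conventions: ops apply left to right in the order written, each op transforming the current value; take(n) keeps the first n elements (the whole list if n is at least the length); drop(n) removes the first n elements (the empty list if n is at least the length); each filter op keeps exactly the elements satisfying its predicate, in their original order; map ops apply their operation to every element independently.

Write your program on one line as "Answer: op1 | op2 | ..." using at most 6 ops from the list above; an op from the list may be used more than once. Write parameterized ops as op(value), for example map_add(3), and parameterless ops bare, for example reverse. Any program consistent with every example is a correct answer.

sort_desc | sort_asc | filter_odd | map_add(2) | reverse

Check, running the answer program on each example:
  [43, 11, -19, -28, 31] -> [43, 31, 11, -19, -28] -> [-28, -19, 11, 31, 43] -> [-19, 11, 31, 43] -> [-17, 13, 33, 45] -> [45, 33, 13, -17]
  [-34, 37, 45, -16, 42, -46, -13, -32, 28, 44] -> [45, 44, 42, 37, 28, -13, -16, -32, -34, -46] -> [-46, -34, -32, -16, -13, 28, 37, 42, 44, 45] -> [-13, 37, 45] -> [-11, 39, 47] -> [47, 39, -11]
  [-50, -11, -15, 44, 16, 11] -> [44, 16, 11, -11, -15, -50] -> [-50, -15, -11, 11, 16, 44] -> [-15, -11, 11] -> [-13, -9, 13] -> [13, -9, -13]
  [47, -4, 50, 42, 2, 32, -10, 20, 34] -> [50, 47, 42, 34, 32, 20, 2, -4, -10] -> [-10, -4, 2, 20, 32, 34, 42, 47, 50] -> [47] -> [49] -> [49]
  [-46, 3, -33, 12, 29, 43, 13] -> [43, 29, 13, 12, 3, -33, -46] -> [-46, -33, 3, 12, 13, 29, 43] -> [-33, 3, 13, 29, 43] -> [-31, 5, 15, 31, 45] -> [45, 31, 15, 5, -31]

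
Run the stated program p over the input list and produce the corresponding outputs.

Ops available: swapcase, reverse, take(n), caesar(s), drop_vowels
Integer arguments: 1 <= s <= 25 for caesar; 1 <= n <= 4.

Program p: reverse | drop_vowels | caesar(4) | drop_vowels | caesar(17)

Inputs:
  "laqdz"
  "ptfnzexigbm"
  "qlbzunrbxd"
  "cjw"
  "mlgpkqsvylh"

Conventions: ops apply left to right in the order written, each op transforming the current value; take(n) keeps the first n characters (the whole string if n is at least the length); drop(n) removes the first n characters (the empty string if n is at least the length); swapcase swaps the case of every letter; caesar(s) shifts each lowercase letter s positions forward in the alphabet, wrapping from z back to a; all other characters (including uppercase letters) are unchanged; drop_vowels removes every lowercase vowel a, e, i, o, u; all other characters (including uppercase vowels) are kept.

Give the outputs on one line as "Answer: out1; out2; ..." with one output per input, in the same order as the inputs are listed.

"uyg"; "hwbsuiaok"; "yswmiuwg"; "ex"; "cgtqnkbgh"

Execution, op by op:
  "laqdz" -> "zdqal" -> "zdql" -> "dhup" -> "dhp" -> "uyg"
  "ptfnzexigbm" -> "mbgixeznftp" -> "mbgxznftp" -> "qfkbdrjxt" -> "qfkbdrjxt" -> "hwbsuiaok"
  "qlbzunrbxd" -> "dxbrnuzblq" -> "dxbrnzblq" -> "hbfvrdfpu" -> "hbfvrdfp" -> "yswmiuwg"
  "cjw" -> "wjc" -> "wjc" -> "ang" -> "ng" -> "ex"
  "mlgpkqsvylh" -> "hlyvsqkpglm" -> "hlyvsqkpglm" -> "lpczwuotkpq" -> "lpczwtkpq" -> "cgtqnkbgh"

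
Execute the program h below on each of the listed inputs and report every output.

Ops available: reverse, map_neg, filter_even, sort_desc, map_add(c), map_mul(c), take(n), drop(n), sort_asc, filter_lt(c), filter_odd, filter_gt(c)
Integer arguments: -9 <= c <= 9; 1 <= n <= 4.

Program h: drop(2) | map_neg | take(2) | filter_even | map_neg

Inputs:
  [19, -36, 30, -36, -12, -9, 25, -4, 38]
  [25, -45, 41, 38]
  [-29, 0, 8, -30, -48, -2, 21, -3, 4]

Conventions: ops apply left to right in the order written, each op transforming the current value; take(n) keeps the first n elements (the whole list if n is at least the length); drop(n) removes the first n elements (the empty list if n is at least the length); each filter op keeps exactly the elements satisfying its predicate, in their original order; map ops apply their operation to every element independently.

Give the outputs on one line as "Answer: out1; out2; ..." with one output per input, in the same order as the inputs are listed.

[30, -36]; [38]; [8, -30]

Execution, op by op:
  [19, -36, 30, -36, -12, -9, 25, -4, 38] -> [30, -36, -12, -9, 25, -4, 38] -> [-30, 36, 12, 9, -25, 4, -38] -> [-30, 36] -> [-30, 36] -> [30, -36]
  [25, -45, 41, 38] -> [41, 38] -> [-41, -38] -> [-41, -38] -> [-38] -> [38]
  [-29, 0, 8, -30, -48, -2, 21, -3, 4] -> [8, -30, -48, -2, 21, -3, 4] -> [-8, 30, 48, 2, -21, 3, -4] -> [-8, 30] -> [-8, 30] -> [8, -30]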